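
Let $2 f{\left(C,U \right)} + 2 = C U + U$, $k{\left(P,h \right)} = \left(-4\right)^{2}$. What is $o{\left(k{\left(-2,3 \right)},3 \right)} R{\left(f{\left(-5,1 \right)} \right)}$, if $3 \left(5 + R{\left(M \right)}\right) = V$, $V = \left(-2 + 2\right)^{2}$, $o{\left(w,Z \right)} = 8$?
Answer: $-40$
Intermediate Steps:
$k{\left(P,h \right)} = 16$
$V = 0$ ($V = 0^{2} = 0$)
$f{\left(C,U \right)} = -1 + \frac{U}{2} + \frac{C U}{2}$ ($f{\left(C,U \right)} = -1 + \frac{C U + U}{2} = -1 + \frac{U + C U}{2} = -1 + \left(\frac{U}{2} + \frac{C U}{2}\right) = -1 + \frac{U}{2} + \frac{C U}{2}$)
$R{\left(M \right)} = -5$ ($R{\left(M \right)} = -5 + \frac{1}{3} \cdot 0 = -5 + 0 = -5$)
$o{\left(k{\left(-2,3 \right)},3 \right)} R{\left(f{\left(-5,1 \right)} \right)} = 8 \left(-5\right) = -40$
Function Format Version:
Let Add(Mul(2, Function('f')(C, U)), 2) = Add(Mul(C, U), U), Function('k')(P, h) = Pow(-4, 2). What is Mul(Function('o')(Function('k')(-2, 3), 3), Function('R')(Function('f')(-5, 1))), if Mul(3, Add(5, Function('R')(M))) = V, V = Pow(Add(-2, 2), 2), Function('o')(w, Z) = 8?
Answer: -40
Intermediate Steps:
Function('k')(P, h) = 16
V = 0 (V = Pow(0, 2) = 0)
Function('f')(C, U) = Add(-1, Mul(Rational(1, 2), U), Mul(Rational(1, 2), C, U)) (Function('f')(C, U) = Add(-1, Mul(Rational(1, 2), Add(Mul(C, U), U))) = Add(-1, Mul(Rational(1, 2), Add(U, Mul(C, U)))) = Add(-1, Add(Mul(Rational(1, 2), U), Mul(Rational(1, 2), C, U))) = Add(-1, Mul(Rational(1, 2), U), Mul(Rational(1, 2), C, U)))
Function('R')(M) = -5 (Function('R')(M) = Add(-5, Mul(Rational(1, 3), 0)) = Add(-5, 0) = -5)
Mul(Function('o')(Function('k')(-2, 3), 3), Function('R')(Function('f')(-5, 1))) = Mul(8, -5) = -40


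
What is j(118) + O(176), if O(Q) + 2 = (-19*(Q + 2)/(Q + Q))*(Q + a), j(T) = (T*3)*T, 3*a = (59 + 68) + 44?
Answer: 6957517/176 ≈ 39531.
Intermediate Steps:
a = 57 (a = ((59 + 68) + 44)/3 = (127 + 44)/3 = (1/3)*171 = 57)
j(T) = 3*T**2 (j(T) = (3*T)*T = 3*T**2)
O(Q) = -2 - 19*(2 + Q)*(57 + Q)/(2*Q) (O(Q) = -2 + (-19*(Q + 2)/(Q + Q))*(Q + 57) = -2 + (-19*(2 + Q)/(2*Q))*(57 + Q) = -2 - 19*(2 + Q)*(57 + Q)/(2*Q))
j(118) + O(176) = 3*118**2 + (1/2)*(-2166 - 1*176*(1125 + 19*176))/176 = 3*13924 + (1/2)*(1/176)*(-2166 - 1*176*(1125 + 3344)) = 41772 + (1/2)*(1/176)*(-2166 - 1*176*4469) = 41772 + (1/2)*(1/176)*(-2166 - 786544) = 41772 + (1/2)*(1/176)*(-788710) = 41772 - 394355/176 = 6957517/176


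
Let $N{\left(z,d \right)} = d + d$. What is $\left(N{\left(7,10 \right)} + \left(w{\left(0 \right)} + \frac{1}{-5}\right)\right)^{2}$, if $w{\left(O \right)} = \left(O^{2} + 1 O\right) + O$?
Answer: $\frac{9801}{25} \approx 392.04$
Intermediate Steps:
$N{\left(z,d \right)} = 2 d$
$w{\left(O \right)} = O^{2} + 2 O$ ($w{\left(O \right)} = \left(O^{2} + O\right) + O = \left(O + O^{2}\right) + O = O^{2} + 2 O$)
$\left(N{\left(7,10 \right)} + \left(w{\left(0 \right)} + \frac{1}{-5}\right)\right)^{2} = \left(2 \cdot 10 + \left(0 \left(2 + 0\right) + \frac{1}{-5}\right)\right)^{2} = \left(20 + \left(0 \cdot 2 - \frac{1}{5}\right)\right)^{2} = \left(20 + \left(0 - \frac{1}{5}\right)\right)^{2} = \left(20 - \frac{1}{5}\right)^{2} = \left(\frac{99}{5}\right)^{2} = \frac{9801}{25}$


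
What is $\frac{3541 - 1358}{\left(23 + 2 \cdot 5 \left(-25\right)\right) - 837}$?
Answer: $- \frac{2183}{1064} \approx -2.0517$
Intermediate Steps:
$\frac{3541 - 1358}{\left(23 + 2 \cdot 5 \left(-25\right)\right) - 837} = \frac{2183}{\left(23 + 10 \left(-25\right)\right) - 837} = \frac{2183}{\left(23 - 250\right) - 837} = \frac{2183}{-227 - 837} = \frac{2183}{-1064} = 2183 \left(- \frac{1}{1064}\right) = - \frac{2183}{1064}$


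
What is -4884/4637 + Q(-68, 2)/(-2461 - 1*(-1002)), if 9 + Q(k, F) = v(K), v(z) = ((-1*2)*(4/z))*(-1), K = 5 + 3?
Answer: -7088660/6765383 ≈ -1.0478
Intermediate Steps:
K = 8
v(z) = 8/z (v(z) = -8/z*(-1) = 8/z)
Q(k, F) = -8 (Q(k, F) = -9 + 8/8 = -9 + 8*(⅛) = -9 + 1 = -8)
-4884/4637 + Q(-68, 2)/(-2461 - 1*(-1002)) = -4884/4637 - 8/(-2461 - 1*(-1002)) = -4884*1/4637 - 8/(-2461 + 1002) = -4884/4637 - 8/(-1459) = -4884/4637 - 8*(-1/1459) = -4884/4637 + 8/1459 = -7088660/6765383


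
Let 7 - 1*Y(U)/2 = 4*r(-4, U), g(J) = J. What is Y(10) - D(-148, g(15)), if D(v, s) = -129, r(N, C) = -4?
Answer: 175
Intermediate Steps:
Y(U) = 46 (Y(U) = 14 - 8*(-4) = 14 - 2*(-16) = 14 + 32 = 46)
Y(10) - D(-148, g(15)) = 46 - 1*(-129) = 46 + 129 = 175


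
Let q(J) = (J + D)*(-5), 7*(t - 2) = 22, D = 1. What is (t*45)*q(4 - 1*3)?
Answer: -16200/7 ≈ -2314.3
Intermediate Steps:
t = 36/7 (t = 2 + (⅐)*22 = 2 + 22/7 = 36/7 ≈ 5.1429)
q(J) = -5 - 5*J (q(J) = (J + 1)*(-5) = (1 + J)*(-5) = -5 - 5*J)
(t*45)*q(4 - 1*3) = ((36/7)*45)*(-5 - 5*(4 - 1*3)) = 1620*(-5 - 5*(4 - 3))/7 = 1620*(-5 - 5*1)/7 = 1620*(-5 - 5)/7 = (1620/7)*(-10) = -16200/7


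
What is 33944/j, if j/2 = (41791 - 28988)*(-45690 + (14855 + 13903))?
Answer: -4243/54195099 ≈ -7.8291e-5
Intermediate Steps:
j = -433560792 (j = 2*((41791 - 28988)*(-45690 + (14855 + 13903))) = 2*(12803*(-45690 + 28758)) = 2*(12803*(-16932)) = 2*(-216780396) = -433560792)
33944/j = 33944/(-433560792) = 33944*(-1/433560792) = -4243/54195099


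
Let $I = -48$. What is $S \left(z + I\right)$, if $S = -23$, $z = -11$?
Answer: $1357$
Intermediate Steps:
$S \left(z + I\right) = - 23 \left(-11 - 48\right) = \left(-23\right) \left(-59\right) = 1357$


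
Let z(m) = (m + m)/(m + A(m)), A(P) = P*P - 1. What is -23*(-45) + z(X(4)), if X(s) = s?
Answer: 19673/19 ≈ 1035.4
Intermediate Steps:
A(P) = -1 + P² (A(P) = P² - 1 = -1 + P²)
z(m) = 2*m/(-1 + m + m²) (z(m) = (m + m)/(m + (-1 + m²)) = (2*m)/(-1 + m + m²) = 2*m/(-1 + m + m²))
-23*(-45) + z(X(4)) = -23*(-45) + 2*4/(-1 + 4 + 4²) = 1035 + 2*4/(-1 + 4 + 16) = 1035 + 2*4/19 = 1035 + 2*4*(1/19) = 1035 + 8/19 = 19673/19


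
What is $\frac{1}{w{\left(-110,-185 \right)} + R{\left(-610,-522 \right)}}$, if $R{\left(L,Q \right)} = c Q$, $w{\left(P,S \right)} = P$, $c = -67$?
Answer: $\frac{1}{34864} \approx 2.8683 \cdot 10^{-5}$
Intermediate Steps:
$R{\left(L,Q \right)} = - 67 Q$
$\frac{1}{w{\left(-110,-185 \right)} + R{\left(-610,-522 \right)}} = \frac{1}{-110 - -34974} = \frac{1}{-110 + 34974} = \frac{1}{34864}$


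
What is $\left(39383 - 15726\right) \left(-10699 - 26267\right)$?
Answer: $-874504662$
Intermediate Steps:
$\left(39383 - 15726\right) \left(-10699 - 26267\right) = 23657 \left(-10699 - 26267\right) = 23657 \left(-36966\right) = -874504662$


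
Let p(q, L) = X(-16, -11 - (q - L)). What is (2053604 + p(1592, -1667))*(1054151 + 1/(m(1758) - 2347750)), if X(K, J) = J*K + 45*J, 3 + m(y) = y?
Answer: 4844112693050590856/2345995 ≈ 2.0648e+12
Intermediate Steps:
m(y) = -3 + y
X(K, J) = 45*J + J*K
p(q, L) = -319 - 29*q + 29*L (p(q, L) = (-11 - (q - L))*(45 - 16) = (-11 + (L - q))*29 = (-11 + L - q)*29 = -319 - 29*q + 29*L)
(2053604 + p(1592, -1667))*(1054151 + 1/(m(1758) - 2347750)) = (2053604 + (-319 - 29*1592 + 29*(-1667)))*(1054151 + 1/((-3 + 1758) - 2347750)) = (2053604 + (-319 - 46168 - 48343))*(1054151 + 1/(1755 - 2347750)) = (2053604 - 94830)*(1054151 + 1/(-2345995)) = 1958774*(1054151 - 1/2345995) = 1958774*(2473032975244/2345995) = 4844112693050590856/2345995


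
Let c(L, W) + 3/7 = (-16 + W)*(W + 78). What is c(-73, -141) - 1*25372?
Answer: -108370/7 ≈ -15481.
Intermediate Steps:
c(L, W) = -3/7 + (-16 + W)*(78 + W) (c(L, W) = -3/7 + (-16 + W)*(W + 78) = -3/7 + (-16 + W)*(78 + W))
c(-73, -141) - 1*25372 = (-8739/7 + (-141)² + 62*(-141)) - 1*25372 = (-8739/7 + 19881 - 8742) - 25372 = 69234/7 - 25372 = -108370/7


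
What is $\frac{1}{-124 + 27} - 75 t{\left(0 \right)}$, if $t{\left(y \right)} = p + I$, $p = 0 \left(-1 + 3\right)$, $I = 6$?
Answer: $- \frac{43651}{97} \approx -450.01$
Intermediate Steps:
$p = 0$ ($p = 0 \cdot 2 = 0$)
$t{\left(y \right)} = 6$ ($t{\left(y \right)} = 0 + 6 = 6$)
$\frac{1}{-124 + 27} - 75 t{\left(0 \right)} = \frac{1}{-124 + 27} - 450 = \frac{1}{-97} - 450 = - \frac{1}{97} - 450 = - \frac{43651}{97}$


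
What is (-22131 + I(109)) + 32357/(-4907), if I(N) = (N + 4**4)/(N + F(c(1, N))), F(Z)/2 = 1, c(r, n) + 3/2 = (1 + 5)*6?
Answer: -12056047259/544677 ≈ -22134.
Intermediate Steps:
c(r, n) = 69/2 (c(r, n) = -3/2 + (1 + 5)*6 = -3/2 + 6*6 = -3/2 + 36 = 69/2)
F(Z) = 2 (F(Z) = 2*1 = 2)
I(N) = (256 + N)/(2 + N) (I(N) = (N + 4**4)/(N + 2) = (N + 256)/(2 + N) = (256 + N)/(2 + N))
(-22131 + I(109)) + 32357/(-4907) = (-22131 + (256 + 109)/(2 + 109)) + 32357/(-4907) = (-22131 + 365/111) + 32357*(-1/4907) = (-22131 + (1/111)*365) - 32357/4907 = (-22131 + 365/111) - 32357/4907 = -2456176/111 - 32357/4907 = -12056047259/544677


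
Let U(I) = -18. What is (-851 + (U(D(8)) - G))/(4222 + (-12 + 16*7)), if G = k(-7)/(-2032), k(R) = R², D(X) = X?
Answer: -1765759/8782304 ≈ -0.20106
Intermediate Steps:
G = -49/2032 (G = (-7)²/(-2032) = 49*(-1/2032) = -49/2032 ≈ -0.024114)
(-851 + (U(D(8)) - G))/(4222 + (-12 + 16*7)) = (-851 + (-18 - 1*(-49/2032)))/(4222 + (-12 + 16*7)) = (-851 + (-18 + 49/2032))/(4222 + (-12 + 112)) = (-851 - 36527/2032)/(4222 + 100) = -1765759/2032/4322 = -1765759/2032*1/4322 = -1765759/8782304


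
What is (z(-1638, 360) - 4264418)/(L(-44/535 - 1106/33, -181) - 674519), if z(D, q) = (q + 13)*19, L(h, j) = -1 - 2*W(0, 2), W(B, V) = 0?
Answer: 4257331/674520 ≈ 6.3116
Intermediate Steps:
L(h, j) = -1 (L(h, j) = -1 - 2*0 = -1 + 0 = -1)
z(D, q) = 247 + 19*q (z(D, q) = (13 + q)*19 = 247 + 19*q)
(z(-1638, 360) - 4264418)/(L(-44/535 - 1106/33, -181) - 674519) = ((247 + 19*360) - 4264418)/(-1 - 674519) = ((247 + 6840) - 4264418)/(-674520) = (7087 - 4264418)*(-1/674520) = -4257331*(-1/674520) = 4257331/674520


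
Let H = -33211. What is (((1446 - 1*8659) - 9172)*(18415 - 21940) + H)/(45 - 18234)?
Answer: -57723914/18189 ≈ -3173.6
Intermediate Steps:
(((1446 - 1*8659) - 9172)*(18415 - 21940) + H)/(45 - 18234) = (((1446 - 1*8659) - 9172)*(18415 - 21940) - 33211)/(45 - 18234) = (((1446 - 8659) - 9172)*(-3525) - 33211)/(-18189) = ((-7213 - 9172)*(-3525) - 33211)*(-1/18189) = (-16385*(-3525) - 33211)*(-1/18189) = (57757125 - 33211)*(-1/18189) = 57723914*(-1/18189) = -57723914/18189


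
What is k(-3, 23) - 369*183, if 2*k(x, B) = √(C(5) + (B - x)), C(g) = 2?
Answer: -67527 + √7 ≈ -67524.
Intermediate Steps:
k(x, B) = √(2 + B - x)/2 (k(x, B) = √(2 + (B - x))/2 = √(2 + B - x)/2)
k(-3, 23) - 369*183 = √(2 + 23 - 1*(-3))/2 - 369*183 = √(2 + 23 + 3)/2 - 67527 = √28/2 - 67527 = (2*√7)/2 - 67527 = √7 - 67527 = -67527 + √7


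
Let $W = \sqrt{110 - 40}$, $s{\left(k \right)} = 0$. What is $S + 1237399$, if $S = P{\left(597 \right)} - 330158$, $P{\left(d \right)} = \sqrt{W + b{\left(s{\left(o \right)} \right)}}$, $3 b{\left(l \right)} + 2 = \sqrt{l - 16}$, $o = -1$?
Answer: $907241 + \frac{\sqrt{-6 + 9 \sqrt{70} + 12 i}}{3} \approx 9.0724 \cdot 10^{5} + 0.23936 i$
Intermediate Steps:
$b{\left(l \right)} = - \frac{2}{3} + \frac{\sqrt{-16 + l}}{3}$ ($b{\left(l \right)} = - \frac{2}{3} + \frac{\sqrt{l - 16}}{3} = - \frac{2}{3} + \frac{\sqrt{-16 + l}}{3}$)
$W = \sqrt{70} \approx 8.3666$
$P{\left(d \right)} = \sqrt{- \frac{2}{3} + \sqrt{70} + \frac{4 i}{3}}$ ($P{\left(d \right)} = \sqrt{\sqrt{70} - \left(\frac{2}{3} - \frac{\sqrt{-16 + 0}}{3}\right)} = \sqrt{\sqrt{70} - \left(\frac{2}{3} - \frac{\sqrt{-16}}{3}\right)} = \sqrt{\sqrt{70} - \left(\frac{2}{3} - \frac{4 i}{3}\right)} = \sqrt{- \frac{2}{3} + \sqrt{70} + \frac{4 i}{3}}$)
$S = -330158 + \frac{\sqrt{-6 + 9 \sqrt{70} + 12 i}}{3}$ ($S = \frac{\sqrt{-6 + 9 \sqrt{70} + 12 i}}{3} - 330158 = -330158 + \frac{\sqrt{-6 + 9 \sqrt{70} + 12 i}}{3} \approx -3.3016 \cdot 10^{5} + 0.23936 i$)
$S + 1237399 = \left(-330158 + \frac{\sqrt{-6 + 9 \sqrt{70} + 12 i}}{3}\right) + 1237399 = 907241 + \frac{\sqrt{-6 + 9 \sqrt{70} + 12 i}}{3}$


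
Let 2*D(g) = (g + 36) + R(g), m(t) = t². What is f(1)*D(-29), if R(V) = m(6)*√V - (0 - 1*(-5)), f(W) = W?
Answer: 1 + 18*I*√29 ≈ 1.0 + 96.933*I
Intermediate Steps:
R(V) = -5 + 36*√V (R(V) = 6²*√V - (0 - 1*(-5)) = 36*√V - (0 + 5) = 36*√V - 1*5 = 36*√V - 5 = -5 + 36*√V)
D(g) = 31/2 + g/2 + 18*√g (D(g) = ((g + 36) + (-5 + 36*√g))/2 = ((36 + g) + (-5 + 36*√g))/2 = (31 + g + 36*√g)/2 = 31/2 + g/2 + 18*√g)
f(1)*D(-29) = 1*(31/2 + (½)*(-29) + 18*√(-29)) = 1*(31/2 - 29/2 + 18*(I*√29)) = 1*(31/2 - 29/2 + 18*I*√29) = 1*(1 + 18*I*√29) = 1 + 18*I*√29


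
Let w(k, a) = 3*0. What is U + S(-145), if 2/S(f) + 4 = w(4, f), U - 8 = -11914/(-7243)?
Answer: 132473/14486 ≈ 9.1449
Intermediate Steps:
U = 69858/7243 (U = 8 - 11914/(-7243) = 8 - 11914*(-1/7243) = 8 + 11914/7243 = 69858/7243 ≈ 9.6449)
w(k, a) = 0
S(f) = -½ (S(f) = 2/(-4 + 0) = 2/(-4) = 2*(-¼) = -½)
U + S(-145) = 69858/7243 - ½ = 132473/14486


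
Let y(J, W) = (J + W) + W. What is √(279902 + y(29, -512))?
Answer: √278907 ≈ 528.12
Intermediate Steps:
y(J, W) = J + 2*W
√(279902 + y(29, -512)) = √(279902 + (29 + 2*(-512))) = √(279902 + (29 - 1024)) = √(279902 - 995) = √278907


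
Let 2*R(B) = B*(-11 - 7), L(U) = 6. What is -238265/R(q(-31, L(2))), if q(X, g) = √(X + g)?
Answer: -47653*I/9 ≈ -5294.8*I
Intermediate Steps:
R(B) = -9*B (R(B) = (B*(-11 - 7))/2 = (B*(-18))/2 = (-18*B)/2 = -9*B)
-238265/R(q(-31, L(2))) = -238265*(-1/(9*√(-31 + 6))) = -238265*I/45 = -47653*I/9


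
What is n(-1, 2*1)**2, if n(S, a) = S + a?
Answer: 1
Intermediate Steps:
n(-1, 2*1)**2 = (-1 + 2*1)**2 = (-1 + 2)**2 = 1**2 = 1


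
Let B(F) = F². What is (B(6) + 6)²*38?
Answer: 67032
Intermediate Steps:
(B(6) + 6)²*38 = (6² + 6)²*38 = (36 + 6)²*38 = 42²*38 = 1764*38 = 67032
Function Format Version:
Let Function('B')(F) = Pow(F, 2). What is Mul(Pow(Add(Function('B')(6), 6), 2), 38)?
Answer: 67032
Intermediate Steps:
Mul(Pow(Add(Function('B')(6), 6), 2), 38) = Mul(Pow(Add(Pow(6, 2), 6), 2), 38) = Mul(Pow(Add(36, 6), 2), 38) = Mul(Pow(42, 2), 38) = Mul(1764, 38) = 67032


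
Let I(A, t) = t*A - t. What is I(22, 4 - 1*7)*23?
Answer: -1449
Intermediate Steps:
I(A, t) = -t + A*t (I(A, t) = A*t - t = -t + A*t)
I(22, 4 - 1*7)*23 = ((4 - 1*7)*(-1 + 22))*23 = ((4 - 7)*21)*23 = -3*21*23 = -63*23 = -1449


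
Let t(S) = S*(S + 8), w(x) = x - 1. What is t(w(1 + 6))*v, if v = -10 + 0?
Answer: -840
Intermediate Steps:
w(x) = -1 + x
t(S) = S*(8 + S)
v = -10 (v = -2*5 + 0 = -10 + 0 = -10)
t(w(1 + 6))*v = ((-1 + (1 + 6))*(8 + (-1 + (1 + 6))))*(-10) = ((-1 + 7)*(8 + (-1 + 7)))*(-10) = (6*(8 + 6))*(-10) = (6*14)*(-10) = 84*(-10) = -840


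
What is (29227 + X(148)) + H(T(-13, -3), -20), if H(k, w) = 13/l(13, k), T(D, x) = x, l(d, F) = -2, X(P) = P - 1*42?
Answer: 58653/2 ≈ 29327.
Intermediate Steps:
X(P) = -42 + P (X(P) = P - 42 = -42 + P)
H(k, w) = -13/2 (H(k, w) = 13/(-2) = 13*(-½) = -13/2)
(29227 + X(148)) + H(T(-13, -3), -20) = (29227 + (-42 + 148)) - 13/2 = (29227 + 106) - 13/2 = 29333 - 13/2 = 58653/2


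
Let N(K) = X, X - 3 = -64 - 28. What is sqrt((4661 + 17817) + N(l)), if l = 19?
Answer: sqrt(22389) ≈ 149.63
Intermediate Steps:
X = -89 (X = 3 + (-64 - 28) = 3 - 92 = -89)
N(K) = -89
sqrt((4661 + 17817) + N(l)) = sqrt((4661 + 17817) - 89) = sqrt(22478 - 89) = sqrt(22389)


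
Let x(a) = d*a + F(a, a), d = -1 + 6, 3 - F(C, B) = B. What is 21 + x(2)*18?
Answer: 219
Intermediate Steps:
F(C, B) = 3 - B
d = 5
x(a) = 3 + 4*a (x(a) = 5*a + (3 - a) = 3 + 4*a)
21 + x(2)*18 = 21 + (3 + 4*2)*18 = 21 + (3 + 8)*18 = 21 + 11*18 = 21 + 198 = 219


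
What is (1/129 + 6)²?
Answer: 600625/16641 ≈ 36.093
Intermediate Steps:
(1/129 + 6)² = (775/129)² = 600625/16641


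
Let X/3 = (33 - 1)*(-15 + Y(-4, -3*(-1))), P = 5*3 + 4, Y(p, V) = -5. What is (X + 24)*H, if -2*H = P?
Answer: 18012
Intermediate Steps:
P = 19 (P = 15 + 4 = 19)
H = -19/2 (H = -½*19 = -19/2 ≈ -9.5000)
X = -1920 (X = 3*((33 - 1)*(-15 - 5)) = 3*(32*(-20)) = 3*(-640) = -1920)
(X + 24)*H = (-1920 + 24)*(-19/2) = -1896*(-19/2) = 18012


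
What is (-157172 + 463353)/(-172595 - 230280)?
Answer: -306181/402875 ≈ -0.75999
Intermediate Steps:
(-157172 + 463353)/(-172595 - 230280) = 306181/(-402875) = 306181*(-1/402875) = -306181/402875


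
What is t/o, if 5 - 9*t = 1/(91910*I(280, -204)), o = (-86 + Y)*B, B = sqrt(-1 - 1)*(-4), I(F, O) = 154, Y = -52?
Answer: -2621137*I*sqrt(2)/5208723520 ≈ -0.00071166*I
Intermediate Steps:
B = -4*I*sqrt(2) (B = sqrt(-2)*(-4) = (I*sqrt(2))*(-4) = -4*I*sqrt(2) ≈ -5.6569*I)
o = 552*I*sqrt(2) (o = (-86 - 52)*(-4*I*sqrt(2)) = -(-552)*I*sqrt(2) = 552*I*sqrt(2) ≈ 780.65*I)
t = 7863411/14154140 (t = 5/9 - 1/(9*91910*154) = 5/9 - 1/(827190*154) = 5/9 - 1/9*1/14154140 = 5/9 - 1/127387260 = 7863411/14154140 ≈ 0.55556)
t/o = 7863411/(14154140*((552*I*sqrt(2)))) = 7863411*(-I*sqrt(2)/1104)/14154140 = -2621137*I*sqrt(2)/5208723520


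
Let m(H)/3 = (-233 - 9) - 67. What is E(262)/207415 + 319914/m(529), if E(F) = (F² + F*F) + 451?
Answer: -7358586473/21363745 ≈ -344.44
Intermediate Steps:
E(F) = 451 + 2*F² (E(F) = (F² + F²) + 451 = 2*F² + 451 = 451 + 2*F²)
m(H) = -927 (m(H) = 3*((-233 - 9) - 67) = 3*(-242 - 67) = 3*(-309) = -927)
E(262)/207415 + 319914/m(529) = (451 + 2*262²)/207415 + 319914/(-927) = (451 + 2*68644)*(1/207415) + 319914*(-1/927) = (451 + 137288)*(1/207415) - 35546/103 = 137739*(1/207415) - 35546/103 = 137739/207415 - 35546/103 = -7358586473/21363745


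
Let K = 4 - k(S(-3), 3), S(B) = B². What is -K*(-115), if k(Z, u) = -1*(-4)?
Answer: 0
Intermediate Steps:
k(Z, u) = 4
K = 0 (K = 4 - 1*4 = 4 - 4 = 0)
-K*(-115) = -0*(-115) = -1*0 = 0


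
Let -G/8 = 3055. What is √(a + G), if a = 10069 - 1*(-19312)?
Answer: 9*√61 ≈ 70.292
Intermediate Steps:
G = -24440 (G = -8*3055 = -24440)
a = 29381 (a = 10069 + 19312 = 29381)
√(a + G) = √(29381 - 24440) = √4941 = 9*√61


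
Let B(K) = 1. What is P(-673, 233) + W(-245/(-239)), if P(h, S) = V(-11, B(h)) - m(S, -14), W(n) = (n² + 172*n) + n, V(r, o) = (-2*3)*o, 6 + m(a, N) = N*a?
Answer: 196518742/57121 ≈ 3440.4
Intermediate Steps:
m(a, N) = -6 + N*a
V(r, o) = -6*o
W(n) = n² + 173*n
P(h, S) = 14*S (P(h, S) = -6*1 - (-6 - 14*S) = -6 + (6 + 14*S) = 14*S)
P(-673, 233) + W(-245/(-239)) = 14*233 + (-245/(-239))*(173 - 245/(-239)) = 3262 + (-245*(-1/239))*(173 - 245*(-1/239)) = 3262 + 245*(173 + 245/239)/239 = 3262 + (245/239)*(41592/239) = 3262 + 10190040/57121 = 196518742/57121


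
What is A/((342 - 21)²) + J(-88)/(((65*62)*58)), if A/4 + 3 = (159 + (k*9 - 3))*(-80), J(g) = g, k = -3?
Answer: -268351658/669022315 ≈ -0.40111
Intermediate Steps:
A = -41292 (A = -12 + 4*((159 + (-3*9 - 3))*(-80)) = -12 + 4*((159 + (-27 - 3))*(-80)) = -12 + 4*((159 - 30)*(-80)) = -12 + 4*(129*(-80)) = -12 + 4*(-10320) = -12 - 41280 = -41292)
A/((342 - 21)²) + J(-88)/(((65*62)*58)) = -41292/(342 - 21)² - 88/((65*62)*58) = -41292/(321²) - 88/(4030*58) = -41292/103041 - 88/233740 = -41292*1/103041 - 88*1/233740 = -4588/11449 - 22/58435 = -268351658/669022315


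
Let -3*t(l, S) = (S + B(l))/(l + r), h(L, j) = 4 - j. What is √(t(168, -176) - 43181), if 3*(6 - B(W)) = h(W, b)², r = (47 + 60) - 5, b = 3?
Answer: I*√3147879570/270 ≈ 207.8*I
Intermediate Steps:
r = 102 (r = 107 - 5 = 102)
B(W) = 17/3 (B(W) = 6 - (4 - 1*3)²/3 = 6 - (4 - 3)²/3 = 6 - ⅓*1² = 6 - ⅓*1 = 6 - ⅓ = 17/3)
t(l, S) = -(17/3 + S)/(3*(102 + l)) (t(l, S) = -(S + 17/3)/(3*(l + 102)) = -(17/3 + S)/(3*(102 + l)))
√(t(168, -176) - 43181) = √((-17 - 3*(-176))/(9*(102 + 168)) - 43181) = √((⅑)*(-17 + 528)/270 - 43181) = √((⅑)*(1/270)*511 - 43181) = √(511/2430 - 43181) = √(-104929319/2430) = I*√3147879570/270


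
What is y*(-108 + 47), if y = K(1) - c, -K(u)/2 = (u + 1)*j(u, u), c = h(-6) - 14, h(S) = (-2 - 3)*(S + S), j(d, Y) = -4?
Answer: 1830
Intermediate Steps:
h(S) = -10*S
c = 46 (c = -10*(-6) - 14 = 60 - 14 = 46)
K(u) = 8 + 8*u (K(u) = -2*(u + 1)*(-4) = -2*(1 + u)*(-4) = -2*(-4 - 4*u) = 8 + 8*u)
y = -30 (y = (8 + 8*1) - 1*46 = (8 + 8) - 46 = 16 - 46 = -30)
y*(-108 + 47) = -30*(-108 + 47) = -30*(-61) = 1830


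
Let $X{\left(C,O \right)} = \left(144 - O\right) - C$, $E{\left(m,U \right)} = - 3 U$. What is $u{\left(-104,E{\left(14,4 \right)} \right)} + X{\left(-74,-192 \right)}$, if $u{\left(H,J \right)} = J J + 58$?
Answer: $612$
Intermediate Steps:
$u{\left(H,J \right)} = 58 + J^{2}$ ($u{\left(H,J \right)} = J^{2} + 58 = 58 + J^{2}$)
$X{\left(C,O \right)} = 144 - C - O$
$u{\left(-104,E{\left(14,4 \right)} \right)} + X{\left(-74,-192 \right)} = \left(58 + \left(\left(-3\right) 4\right)^{2}\right) - -410 = \left(58 + \left(-12\right)^{2}\right) + \left(144 + 74 + 192\right) = \left(58 + 144\right) + 410 = 202 + 410 = 612$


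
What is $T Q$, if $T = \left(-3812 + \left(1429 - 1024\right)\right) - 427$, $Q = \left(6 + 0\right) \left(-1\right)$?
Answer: $23004$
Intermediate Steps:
$Q = -6$ ($Q = 6 \left(-1\right) = -6$)
$T = -3834$ ($T = \left(-3812 + 405\right) - 427 = -3407 - 427 = -3834$)
$T Q = \left(-3834\right) \left(-6\right) = 23004$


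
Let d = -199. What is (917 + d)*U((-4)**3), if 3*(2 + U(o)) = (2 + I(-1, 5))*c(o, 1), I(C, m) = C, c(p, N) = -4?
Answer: -7180/3 ≈ -2393.3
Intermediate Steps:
U(o) = -10/3 (U(o) = -2 + ((2 - 1)*(-4))/3 = -2 + (1*(-4))/3 = -2 + (1/3)*(-4) = -2 - 4/3 = -10/3)
(917 + d)*U((-4)**3) = (917 - 199)*(-10/3) = 718*(-10/3) = -7180/3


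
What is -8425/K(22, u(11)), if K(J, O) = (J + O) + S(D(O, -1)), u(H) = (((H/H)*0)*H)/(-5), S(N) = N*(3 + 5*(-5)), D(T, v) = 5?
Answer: 8425/88 ≈ 95.739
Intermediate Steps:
S(N) = -22*N (S(N) = N*(3 - 25) = N*(-22) = -22*N)
u(H) = 0 (u(H) = ((1*0)*H)*(-⅕) = (0*H)*(-⅕) = 0*(-⅕) = 0)
K(J, O) = -110 + J + O (K(J, O) = (J + O) - 22*5 = (J + O) - 110 = -110 + J + O)
-8425/K(22, u(11)) = -8425/(-110 + 22 + 0) = -8425/(-88) = -8425*(-1/88) = 8425/88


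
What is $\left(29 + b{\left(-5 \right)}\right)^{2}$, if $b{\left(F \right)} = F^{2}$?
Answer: $2916$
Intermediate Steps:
$\left(29 + b{\left(-5 \right)}\right)^{2} = \left(29 + \left(-5\right)^{2}\right)^{2} = \left(29 + 25\right)^{2} = 54^{2} = 2916$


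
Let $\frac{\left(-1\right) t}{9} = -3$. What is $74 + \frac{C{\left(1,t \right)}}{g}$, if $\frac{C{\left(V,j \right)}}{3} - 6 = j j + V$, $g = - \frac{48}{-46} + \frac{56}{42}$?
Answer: $\frac{41122}{41} \approx 1003.0$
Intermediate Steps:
$t = 27$ ($t = \left(-9\right) \left(-3\right) = 27$)
$g = \frac{164}{69}$ ($g = \left(-48\right) \left(- \frac{1}{46}\right) + 56 \cdot \frac{1}{42} = \frac{24}{23} + \frac{4}{3} = \frac{164}{69} \approx 2.3768$)
$C{\left(V,j \right)} = 18 + 3 V + 3 j^{2}$ ($C{\left(V,j \right)} = 18 + 3 \left(j j + V\right) = 18 + 3 \left(j^{2} + V\right) = 18 + 3 \left(V + j^{2}\right) = 18 + \left(3 V + 3 j^{2}\right) = 18 + 3 V + 3 j^{2}$)
$74 + \frac{C{\left(1,t \right)}}{g} = 74 + \frac{18 + 3 \cdot 1 + 3 \cdot 27^{2}}{\frac{164}{69}} = 74 + \left(18 + 3 + 3 \cdot 729\right) \frac{69}{164} = 74 + \left(18 + 3 + 2187\right) \frac{69}{164} = 74 + 2208 \cdot \frac{69}{164} = 74 + \frac{38088}{41} = \frac{41122}{41}$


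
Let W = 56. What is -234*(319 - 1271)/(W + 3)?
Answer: 222768/59 ≈ 3775.7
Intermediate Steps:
-234*(319 - 1271)/(W + 3) = -234*(319 - 1271)/(56 + 3) = -(-222768)/59 = -234*(-952/59) = 222768/59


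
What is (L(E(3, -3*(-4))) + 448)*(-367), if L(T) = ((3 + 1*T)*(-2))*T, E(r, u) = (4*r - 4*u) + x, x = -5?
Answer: 979156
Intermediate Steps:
E(r, u) = -5 - 4*u + 4*r (E(r, u) = (4*r - 4*u) - 5 = (-4*u + 4*r) - 5 = -5 - 4*u + 4*r)
L(T) = T*(-6 - 2*T) (L(T) = ((3 + T)*(-2))*T = (-6 - 2*T)*T = T*(-6 - 2*T))
(L(E(3, -3*(-4))) + 448)*(-367) = (-2*(-5 - (-12)*(-4) + 4*3)*(3 + (-5 - (-12)*(-4) + 4*3)) + 448)*(-367) = (-2*(-5 - 4*12 + 12)*(3 + (-5 - 4*12 + 12)) + 448)*(-367) = (-2*(-5 - 48 + 12)*(3 + (-5 - 48 + 12)) + 448)*(-367) = (-2*(-41)*(3 - 41) + 448)*(-367) = (-2*(-41)*(-38) + 448)*(-367) = (-3116 + 448)*(-367) = -2668*(-367) = 979156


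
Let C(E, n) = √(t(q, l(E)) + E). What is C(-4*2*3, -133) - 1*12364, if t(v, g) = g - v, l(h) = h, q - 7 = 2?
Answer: -12364 + I*√57 ≈ -12364.0 + 7.5498*I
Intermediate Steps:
q = 9 (q = 7 + 2 = 9)
C(E, n) = √(-9 + 2*E) (C(E, n) = √((E - 1*9) + E) = √((E - 9) + E) = √((-9 + E) + E) = √(-9 + 2*E))
C(-4*2*3, -133) - 1*12364 = √(-9 + 2*(-4*2*3)) - 1*12364 = √(-9 + 2*(-8*3)) - 12364 = √(-9 + 2*(-24)) - 12364 = √(-9 - 48) - 12364 = √(-57) - 12364 = I*√57 - 12364 = -12364 + I*√57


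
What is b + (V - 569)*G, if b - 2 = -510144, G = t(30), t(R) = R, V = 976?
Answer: -497932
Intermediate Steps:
G = 30
b = -510142 (b = 2 - 510144 = -510142)
b + (V - 569)*G = -510142 + (976 - 569)*30 = -510142 + 407*30 = -510142 + 12210 = -497932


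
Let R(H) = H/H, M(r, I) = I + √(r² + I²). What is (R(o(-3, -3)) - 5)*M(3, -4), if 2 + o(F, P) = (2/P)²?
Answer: -4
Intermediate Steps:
o(F, P) = -2 + 4/P² (o(F, P) = -2 + (2/P)² = -2 + 4/P²)
M(r, I) = I + √(I² + r²)
R(H) = 1
(R(o(-3, -3)) - 5)*M(3, -4) = (1 - 5)*(-4 + √((-4)² + 3²)) = -4*(-4 + √(16 + 9)) = -4*(-4 + √25) = -4*(-4 + 5) = -4*1 = -4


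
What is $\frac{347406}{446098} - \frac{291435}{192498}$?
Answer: $- \frac{10522268407}{14312162134} \approx -0.7352$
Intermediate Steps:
$\frac{347406}{446098} - \frac{291435}{192498} = 347406 \cdot \frac{1}{446098} - \frac{97145}{64166} = \frac{173703}{223049} - \frac{97145}{64166} = - \frac{10522268407}{14312162134}$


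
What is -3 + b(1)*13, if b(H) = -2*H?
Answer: -29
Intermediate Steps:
-3 + b(1)*13 = -3 - 2*1*13 = -3 - 2*13 = -3 - 26 = -29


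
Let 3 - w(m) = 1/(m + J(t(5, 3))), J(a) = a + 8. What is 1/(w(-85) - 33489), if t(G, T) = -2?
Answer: -79/2645393 ≈ -2.9863e-5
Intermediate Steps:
J(a) = 8 + a
w(m) = 3 - 1/(6 + m) (w(m) = 3 - 1/(m + (8 - 2)) = 3 - 1/(m + 6) = 3 - 1/(6 + m))
1/(w(-85) - 33489) = 1/((17 + 3*(-85))/(6 - 85) - 33489) = 1/((17 - 255)/(-79) - 33489) = 1/(-1/79*(-238) - 33489) = 1/(238/79 - 33489) = 1/(-2645393/79) = -79/2645393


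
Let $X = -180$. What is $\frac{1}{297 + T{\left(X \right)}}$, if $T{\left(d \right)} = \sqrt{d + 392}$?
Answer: $\frac{297}{87997} - \frac{2 \sqrt{53}}{87997} \approx 0.0032097$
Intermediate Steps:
$T{\left(d \right)} = \sqrt{392 + d}$
$\frac{1}{297 + T{\left(X \right)}} = \frac{1}{297 + \sqrt{392 - 180}} = \frac{1}{297 + \sqrt{212}} = \frac{1}{297 + 2 \sqrt{53}}$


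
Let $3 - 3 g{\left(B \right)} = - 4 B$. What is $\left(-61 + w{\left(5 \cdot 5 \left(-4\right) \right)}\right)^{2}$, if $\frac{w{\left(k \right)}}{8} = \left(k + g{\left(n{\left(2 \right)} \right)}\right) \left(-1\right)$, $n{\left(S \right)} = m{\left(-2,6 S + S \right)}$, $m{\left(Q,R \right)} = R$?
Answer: $\frac{3045025}{9} \approx 3.3834 \cdot 10^{5}$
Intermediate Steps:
$n{\left(S \right)} = 7 S$ ($n{\left(S \right)} = 6 S + S = 7 S$)
$g{\left(B \right)} = 1 + \frac{4 B}{3}$ ($g{\left(B \right)} = 1 - \frac{\left(-4\right) B}{3} = 1 + \frac{4 B}{3}$)
$w{\left(k \right)} = - \frac{472}{3} - 8 k$ ($w{\left(k \right)} = 8 \left(k + \left(1 + \frac{4 \cdot 7 \cdot 2}{3}\right)\right) \left(-1\right) = 8 \left(k + \left(1 + \frac{4}{3} \cdot 14\right)\right) \left(-1\right) = 8 \left(k + \left(1 + \frac{56}{3}\right)\right) \left(-1\right) = 8 \left(k + \frac{59}{3}\right) \left(-1\right) = 8 \left(\frac{59}{3} + k\right) \left(-1\right) = 8 \left(- \frac{59}{3} - k\right) = - \frac{472}{3} - 8 k$)
$\left(-61 + w{\left(5 \cdot 5 \left(-4\right) \right)}\right)^{2} = \left(-61 - \left(\frac{472}{3} + 8 \cdot 5 \cdot 5 \left(-4\right)\right)\right)^{2} = \left(-61 - \left(\frac{472}{3} + 8 \cdot 25 \left(-4\right)\right)\right)^{2} = \left(-61 - - \frac{1928}{3}\right)^{2} = \left(-61 + \left(- \frac{472}{3} + 800\right)\right)^{2} = \left(-61 + \frac{1928}{3}\right)^{2} = \left(\frac{1745}{3}\right)^{2} = \frac{3045025}{9}$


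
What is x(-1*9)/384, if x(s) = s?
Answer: -3/128 ≈ -0.023438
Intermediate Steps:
x(-1*9)/384 = (-1*9)/384 = (1/384)*(-9) = -3/128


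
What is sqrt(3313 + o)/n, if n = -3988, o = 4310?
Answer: -33*sqrt(7)/3988 ≈ -0.021893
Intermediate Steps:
sqrt(3313 + o)/n = sqrt(3313 + 4310)/(-3988) = sqrt(7623)*(-1/3988) = (33*sqrt(7))*(-1/3988) = -33*sqrt(7)/3988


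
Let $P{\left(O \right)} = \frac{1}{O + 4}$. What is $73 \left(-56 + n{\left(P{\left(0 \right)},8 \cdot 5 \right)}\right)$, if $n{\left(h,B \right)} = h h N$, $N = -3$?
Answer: $- \frac{65627}{16} \approx -4101.7$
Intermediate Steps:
$P{\left(O \right)} = \frac{1}{4 + O}$
$n{\left(h,B \right)} = - 3 h^{2}$ ($n{\left(h,B \right)} = h h \left(-3\right) = h^{2} \left(-3\right) = - 3 h^{2}$)
$73 \left(-56 + n{\left(P{\left(0 \right)},8 \cdot 5 \right)}\right) = 73 \left(-56 - 3 \left(\frac{1}{4 + 0}\right)^{2}\right) = 73 \left(-56 - 3 \left(\frac{1}{4}\right)^{2}\right) = 73 \left(-56 - \frac{3}{16}\right) = 73 \left(- \frac{899}{16}\right) = - \frac{65627}{16}$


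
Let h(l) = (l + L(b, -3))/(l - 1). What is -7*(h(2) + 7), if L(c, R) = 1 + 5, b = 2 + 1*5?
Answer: -105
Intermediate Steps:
b = 7 (b = 2 + 5 = 7)
L(c, R) = 6
h(l) = (6 + l)/(-1 + l) (h(l) = (l + 6)/(l - 1) = (6 + l)/(-1 + l))
-7*(h(2) + 7) = -7*((6 + 2)/(-1 + 2) + 7) = -7*(8/1 + 7) = -7*(1*8 + 7) = -7*(8 + 7) = -7*15 = -105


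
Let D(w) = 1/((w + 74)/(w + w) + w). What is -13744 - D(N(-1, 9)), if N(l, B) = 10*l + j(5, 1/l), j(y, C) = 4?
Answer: -481037/35 ≈ -13744.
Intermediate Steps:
N(l, B) = 4 + 10*l (N(l, B) = 10*l + 4 = 4 + 10*l)
D(w) = 1/(w + (74 + w)/(2*w)) (D(w) = 1/((74 + w)/((2*w)) + w) = 1/((74 + w)*(1/(2*w)) + w) = 1/((74 + w)/(2*w) + w) = 1/(w + (74 + w)/(2*w)))
-13744 - D(N(-1, 9)) = -13744 - 2*(4 + 10*(-1))/(74 + (4 + 10*(-1)) + 2*(4 + 10*(-1))²) = -13744 - 2*(4 - 10)/(74 + (4 - 10) + 2*(4 - 10)²) = -13744 - 2*(-6)/(74 - 6 + 2*(-6)²) = -13744 - 2*(-6)/(74 - 6 + 2*36) = -13744 - 2*(-6)/(74 - 6 + 72) = -13744 - 2*(-6)/140 = -13744 - 1*(-3/35) = -13744 + 3/35 = -481037/35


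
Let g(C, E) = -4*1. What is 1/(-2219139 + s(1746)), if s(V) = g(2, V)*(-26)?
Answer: -1/2219035 ≈ -4.5065e-7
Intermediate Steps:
g(C, E) = -4
s(V) = 104 (s(V) = -4*(-26) = 104)
1/(-2219139 + s(1746)) = 1/(-2219139 + 104) = 1/(-2219035) = -1/2219035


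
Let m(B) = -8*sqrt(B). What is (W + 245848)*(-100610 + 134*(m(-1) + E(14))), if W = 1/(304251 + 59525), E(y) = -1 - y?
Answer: -327774151509585/12992 - 5992051337283*I/22736 ≈ -2.5229e+10 - 2.6355e+8*I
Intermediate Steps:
W = 1/363776 ≈ 2.7489e-6
(W + 245848)*(-100610 + 134*(m(-1) + E(14))) = (1/363776 + 245848)*(-100610 + 134*(-8*I + (-1 - 1*14))) = 89433602049*(-100610 + 134*(-8*I + (-1 - 14)))/363776 = 89433602049*(-100610 + 134*(-8*I - 15))/363776 = 89433602049*(-100610 + 134*(-15 - 8*I))/363776 = 89433602049*(-100610 + (-2010 - 1072*I))/363776 = 89433602049*(-102620 - 1072*I)/363776 = -327774151509585/12992 - 5992051337283*I/22736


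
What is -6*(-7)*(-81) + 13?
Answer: -3389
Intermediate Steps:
-6*(-7)*(-81) + 13 = 42*(-81) + 13 = -3402 + 13 = -3389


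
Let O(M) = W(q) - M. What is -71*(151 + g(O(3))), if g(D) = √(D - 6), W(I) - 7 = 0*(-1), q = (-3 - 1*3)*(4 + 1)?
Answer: -10721 - 71*I*√2 ≈ -10721.0 - 100.41*I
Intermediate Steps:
q = -30 (q = (-3 - 3)*5 = -6*5 = -30)
W(I) = 7 (W(I) = 7 + 0*(-1) = 7 + 0 = 7)
O(M) = 7 - M
g(D) = √(-6 + D)
-71*(151 + g(O(3))) = -71*(151 + √(-6 + (7 - 1*3))) = -71*(151 + √(-6 + (7 - 3))) = -71*(151 + √(-6 + 4)) = -71*(151 + √(-2)) = -71*(151 + I*√2) = -10721 - 71*I*√2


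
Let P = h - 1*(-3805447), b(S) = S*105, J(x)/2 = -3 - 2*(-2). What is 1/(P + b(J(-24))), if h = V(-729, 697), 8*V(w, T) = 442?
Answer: 4/15222849 ≈ 2.6276e-7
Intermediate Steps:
V(w, T) = 221/4 (V(w, T) = (1/8)*442 = 221/4)
h = 221/4 ≈ 55.250
J(x) = 2 (J(x) = 2*(-3 - 2*(-2)) = 2*(-3 + 4) = 2*1 = 2)
b(S) = 105*S
P = 15222009/4 (P = 221/4 - 1*(-3805447) = 221/4 + 3805447 = 15222009/4 ≈ 3.8055e+6)
1/(P + b(J(-24))) = 1/(15222009/4 + 105*2) = 1/(15222009/4 + 210) = 1/(15222849/4) = 4/15222849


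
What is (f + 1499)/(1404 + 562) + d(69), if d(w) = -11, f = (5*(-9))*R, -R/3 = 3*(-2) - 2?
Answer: -21207/1966 ≈ -10.787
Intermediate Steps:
R = 24 (R = -3*(3*(-2) - 2) = -3*(-6 - 2) = -3*(-8) = 24)
f = -1080 (f = (5*(-9))*24 = -45*24 = -1080)
(f + 1499)/(1404 + 562) + d(69) = (-1080 + 1499)/(1404 + 562) - 11 = 419/1966 - 11 = -21207/1966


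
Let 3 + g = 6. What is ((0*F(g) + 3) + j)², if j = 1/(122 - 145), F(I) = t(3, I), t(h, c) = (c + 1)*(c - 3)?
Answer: 4624/529 ≈ 8.7410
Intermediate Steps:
g = 3 (g = -3 + 6 = 3)
t(h, c) = (1 + c)*(-3 + c)
F(I) = -3 + I² - 2*I
j = -1/23 (j = 1/(-23) = -1/23 ≈ -0.043478)
((0*F(g) + 3) + j)² = ((0*(-3 + 3² - 2*3) + 3) - 1/23)² = ((0*(-3 + 9 - 6) + 3) - 1/23)² = ((0*0 + 3) - 1/23)² = ((0 + 3) - 1/23)² = (3 - 1/23)² = (68/23)² = 4624/529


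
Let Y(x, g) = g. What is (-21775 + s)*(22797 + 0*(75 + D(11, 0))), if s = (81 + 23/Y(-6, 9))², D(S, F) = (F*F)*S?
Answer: -3035220443/9 ≈ -3.3725e+8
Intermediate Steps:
D(S, F) = S*F² (D(S, F) = F²*S = S*F²)
s = 565504/81 (s = (81 + 23/9)² = (752/9)² = 565504/81 ≈ 6981.5)
(-21775 + s)*(22797 + 0*(75 + D(11, 0))) = (-21775 + 565504/81)*(22797 + 0*(75 + 11*0²)) = -1198271*(22797 + 0*(75 + 11*0))/81 = -1198271*(22797 + 0*(75 + 0))/81 = -1198271*(22797 + 0*75)/81 = -1198271*(22797 + 0)/81 = -1198271/81*22797 = -3035220443/9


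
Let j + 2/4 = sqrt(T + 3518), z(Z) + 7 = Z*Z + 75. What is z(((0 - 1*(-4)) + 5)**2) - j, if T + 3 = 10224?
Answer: 13259/2 - sqrt(13739) ≈ 6512.3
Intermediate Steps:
z(Z) = 68 + Z**2 (z(Z) = -7 + (Z*Z + 75) = -7 + (Z**2 + 75) = -7 + (75 + Z**2) = 68 + Z**2)
T = 10221 (T = -3 + 10224 = 10221)
j = -1/2 + sqrt(13739) (j = -1/2 + sqrt(10221 + 3518) = -1/2 + sqrt(13739) ≈ 116.71)
z(((0 - 1*(-4)) + 5)**2) - j = (68 + (((0 - 1*(-4)) + 5)**2)**2) - (-1/2 + sqrt(13739)) = (68 + (((0 + 4) + 5)**2)**2) + (1/2 - sqrt(13739)) = (68 + ((4 + 5)**2)**2) + (1/2 - sqrt(13739)) = (68 + (9**2)**2) + (1/2 - sqrt(13739)) = (68 + 81**2) + (1/2 - sqrt(13739)) = (68 + 6561) + (1/2 - sqrt(13739)) = 6629 + (1/2 - sqrt(13739)) = 13259/2 - sqrt(13739)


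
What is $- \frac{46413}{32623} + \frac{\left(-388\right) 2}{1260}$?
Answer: $- \frac{20948957}{10276245} \approx -2.0386$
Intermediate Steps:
$- \frac{46413}{32623} + \frac{\left(-388\right) 2}{1260} = \left(-46413\right) \frac{1}{32623} - \frac{194}{315} = - \frac{46413}{32623} - \frac{194}{315} = - \frac{20948957}{10276245}$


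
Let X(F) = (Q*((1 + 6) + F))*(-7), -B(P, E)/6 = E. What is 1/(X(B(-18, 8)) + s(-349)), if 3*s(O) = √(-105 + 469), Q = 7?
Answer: 2583/5189195 - 6*√91/36324365 ≈ 0.00049619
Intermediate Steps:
B(P, E) = -6*E
s(O) = 2*√91/3 (s(O) = √(-105 + 469)/3 = √364/3 = (2*√91)/3 = 2*√91/3)
X(F) = -343 - 49*F (X(F) = (7*((1 + 6) + F))*(-7) = (7*(7 + F))*(-7) = (49 + 7*F)*(-7) = -343 - 49*F)
1/(X(B(-18, 8)) + s(-349)) = 1/((-343 - (-294)*8) + 2*√91/3) = 1/((-343 - 49*(-48)) + 2*√91/3) = 1/((-343 + 2352) + 2*√91/3) = 1/(2009 + 2*√91/3)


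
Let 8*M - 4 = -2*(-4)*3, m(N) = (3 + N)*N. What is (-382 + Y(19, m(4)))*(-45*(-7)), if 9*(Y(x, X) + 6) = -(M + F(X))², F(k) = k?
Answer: -627795/4 ≈ -1.5695e+5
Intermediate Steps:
m(N) = N*(3 + N)
M = 7/2 (M = ½ + (-2*(-4)*3)/8 = ½ + (8*3)/8 = ½ + (⅛)*24 = ½ + 3 = 7/2 ≈ 3.5000)
Y(x, X) = -6 - (7/2 + X)²/9 (Y(x, X) = -6 + (-(7/2 + X)²)/9 = -6 - (7/2 + X)²/9)
(-382 + Y(19, m(4)))*(-45*(-7)) = (-382 + (-6 - (7 + 2*(4*(3 + 4)))²/36))*(-45*(-7)) = (-382 + (-6 - (7 + 2*(4*7))²/36))*315 = (-382 + (-6 - (7 + 2*28)²/36))*315 = (-382 + (-6 - (7 + 56)²/36))*315 = (-382 + (-6 - 1/36*63²))*315 = (-382 + (-6 - 1/36*3969))*315 = (-382 + (-6 - 441/4))*315 = (-382 - 465/4)*315 = -1993/4*315 = -627795/4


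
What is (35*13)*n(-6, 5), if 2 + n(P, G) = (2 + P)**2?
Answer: 6370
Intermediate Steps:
n(P, G) = -2 + (2 + P)**2
(35*13)*n(-6, 5) = (35*13)*(-2 + (2 - 6)**2) = 455*(-2 + (-4)**2) = 455*(-2 + 16) = 455*14 = 6370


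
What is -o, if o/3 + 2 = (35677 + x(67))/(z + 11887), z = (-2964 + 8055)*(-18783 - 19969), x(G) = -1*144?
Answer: 1183753869/197274545 ≈ 6.0005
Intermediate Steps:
x(G) = -144
z = -197286432 (z = 5091*(-38752) = -197286432)
o = -1183753869/197274545 (o = -6 + 3*((35677 - 144)/(-197286432 + 11887)) = -6 + 3*(35533/(-197274545)) = -6 + 3*(35533*(-1/197274545)) = -6 + 3*(-35533/197274545) = -6 - 106599/197274545 = -1183753869/197274545 ≈ -6.0005)
-o = -1*(-1183753869/197274545) = 1183753869/197274545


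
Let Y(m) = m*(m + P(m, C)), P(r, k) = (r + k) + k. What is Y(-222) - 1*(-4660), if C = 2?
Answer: 102340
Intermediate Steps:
P(r, k) = r + 2*k (P(r, k) = (k + r) + k = r + 2*k)
Y(m) = m*(4 + 2*m) (Y(m) = m*(m + (m + 2*2)) = m*(m + (m + 4)) = m*(m + (4 + m)) = m*(4 + 2*m))
Y(-222) - 1*(-4660) = 2*(-222)*(2 - 222) - 1*(-4660) = 2*(-222)*(-220) + 4660 = 97680 + 4660 = 102340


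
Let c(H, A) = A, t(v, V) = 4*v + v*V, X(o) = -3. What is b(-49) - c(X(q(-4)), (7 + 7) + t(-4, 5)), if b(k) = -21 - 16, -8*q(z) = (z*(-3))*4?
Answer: -15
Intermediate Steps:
q(z) = 3*z/2 (q(z) = -z*(-3)*4/8 = -(-3*z)*4/8 = -(-3)*z/2 = 3*z/2)
b(k) = -37
t(v, V) = 4*v + V*v
b(-49) - c(X(q(-4)), (7 + 7) + t(-4, 5)) = -37 - ((7 + 7) - 4*(4 + 5)) = -37 - (14 - 4*9) = -37 - (14 - 36) = -37 - 1*(-22) = -37 + 22 = -15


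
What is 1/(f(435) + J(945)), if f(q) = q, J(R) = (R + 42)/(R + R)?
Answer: 90/39197 ≈ 0.0022961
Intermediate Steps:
J(R) = (42 + R)/(2*R) (J(R) = (42 + R)/((2*R)) = (42 + R)*(1/(2*R)) = (42 + R)/(2*R))
1/(f(435) + J(945)) = 1/(435 + (½)*(42 + 945)/945) = 1/(435 + (½)*(1/945)*987) = 1/(435 + 47/90) = 1/(39197/90) = 90/39197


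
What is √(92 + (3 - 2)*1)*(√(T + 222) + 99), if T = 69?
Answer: √93*(99 + √291) ≈ 1119.2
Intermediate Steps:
√(92 + (3 - 2)*1)*(√(T + 222) + 99) = √(92 + (3 - 2)*1)*(√(69 + 222) + 99) = √(92 + 1*1)*(√291 + 99) = √(92 + 1)*(99 + √291) = √93*(99 + √291)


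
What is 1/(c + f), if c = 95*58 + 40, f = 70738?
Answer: 1/76288 ≈ 1.3108e-5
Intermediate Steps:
c = 5550 (c = 5510 + 40 = 5550)
1/(c + f) = 1/(5550 + 70738) = 1/76288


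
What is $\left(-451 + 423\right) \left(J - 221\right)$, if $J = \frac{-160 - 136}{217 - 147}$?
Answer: $\frac{31532}{5} \approx 6306.4$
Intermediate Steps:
$J = - \frac{148}{35}$ ($J = - \frac{296}{70} = \left(-296\right) \frac{1}{70} = - \frac{148}{35} \approx -4.2286$)
$\left(-451 + 423\right) \left(J - 221\right) = \left(-451 + 423\right) \left(- \frac{148}{35} - 221\right) = - 28 \left(- \frac{148}{35} - 221\right) = \left(-28\right) \left(- \frac{7883}{35}\right) = \frac{31532}{5}$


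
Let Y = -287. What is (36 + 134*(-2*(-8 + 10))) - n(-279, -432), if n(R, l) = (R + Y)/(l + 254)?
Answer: -44783/89 ≈ -503.18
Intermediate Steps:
n(R, l) = (-287 + R)/(254 + l) (n(R, l) = (R - 287)/(l + 254) = (-287 + R)/(254 + l))
(36 + 134*(-2*(-8 + 10))) - n(-279, -432) = (36 + 134*(-2*(-8 + 10))) - (-287 - 279)/(254 - 432) = (36 + 134*(-2*2)) - (-566)/(-178) = (36 + 134*(-4)) - (-1)*(-566)/178 = (36 - 536) - 1*283/89 = -500 - 283/89 = -44783/89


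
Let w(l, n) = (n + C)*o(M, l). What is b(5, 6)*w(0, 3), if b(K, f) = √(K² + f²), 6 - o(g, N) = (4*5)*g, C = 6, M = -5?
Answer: 954*√61 ≈ 7451.0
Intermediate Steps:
o(g, N) = 6 - 20*g (o(g, N) = 6 - 4*5*g = 6 - 20*g)
w(l, n) = 636 + 106*n (w(l, n) = (n + 6)*(6 - 20*(-5)) = (6 + n)*(6 + 100) = (6 + n)*106 = 636 + 106*n)
b(5, 6)*w(0, 3) = √(5² + 6²)*(636 + 106*3) = √(25 + 36)*(636 + 318) = √61*954 = 954*√61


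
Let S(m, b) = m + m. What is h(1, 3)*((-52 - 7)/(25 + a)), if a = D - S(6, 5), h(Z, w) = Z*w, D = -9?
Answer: -177/4 ≈ -44.250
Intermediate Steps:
S(m, b) = 2*m
a = -21 (a = -9 - 2*6 = -9 - 1*12 = -9 - 12 = -21)
h(1, 3)*((-52 - 7)/(25 + a)) = (1*3)*((-52 - 7)/(25 - 21)) = 3*(-59/4) = -177/4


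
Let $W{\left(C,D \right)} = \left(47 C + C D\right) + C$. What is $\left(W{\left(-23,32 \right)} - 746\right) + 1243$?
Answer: $-1343$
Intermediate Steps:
$W{\left(C,D \right)} = 48 C + C D$
$\left(W{\left(-23,32 \right)} - 746\right) + 1243 = \left(- 23 \left(48 + 32\right) - 746\right) + 1243 = \left(\left(-23\right) 80 - 746\right) + 1243 = \left(-1840 - 746\right) + 1243 = -2586 + 1243 = -1343$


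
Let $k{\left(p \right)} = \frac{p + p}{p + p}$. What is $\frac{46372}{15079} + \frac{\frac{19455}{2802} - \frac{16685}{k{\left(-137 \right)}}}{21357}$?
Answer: $\frac{230037470947}{100262472534} \approx 2.2944$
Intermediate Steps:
$k{\left(p \right)} = 1$ ($k{\left(p \right)} = \frac{2 p}{2 p} = 2 p \frac{1}{2 p} = 1$)
$\frac{46372}{15079} + \frac{\frac{19455}{2802} - \frac{16685}{k{\left(-137 \right)}}}{21357} = \frac{46372}{15079} + \frac{\frac{19455}{2802} - \frac{16685}{1}}{21357} = 46372 \cdot \frac{1}{15079} + \left(19455 \cdot \frac{1}{2802} - 16685\right) \frac{1}{21357} = \frac{46372}{15079} + \left(\frac{6485}{934} - 16685\right) \frac{1}{21357} = \frac{46372}{15079} - \frac{5192435}{6649146} = \frac{230037470947}{100262472534}$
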